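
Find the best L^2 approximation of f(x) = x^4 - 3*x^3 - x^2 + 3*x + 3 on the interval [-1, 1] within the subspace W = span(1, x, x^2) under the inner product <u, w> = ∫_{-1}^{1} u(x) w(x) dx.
g(x) = -x^2/7 + 6*x/5 + 102/35

The best approximation g ∈ W is the orthogonal projection of f onto W. Writing g = a_0 + a_1 x + a_2 x^2, the coefficients solve the normal equations G · a = b where
  G_{ij} = <φ_i, φ_j> and b_i = <f, φ_i>, with φ_0 = 1, φ_1 = x, φ_2 = x^2.
G =
  [2, 0, 2/3]
  [0, 2/3, 0]
  [2/3, 0, 2/5],
b = (86/15, 4/5, 66/35).
Solving gives a_0 = 102/35, a_1 = 6/5, a_2 = -1/7, so
  g(x) = -x^2/7 + 6*x/5 + 102/35.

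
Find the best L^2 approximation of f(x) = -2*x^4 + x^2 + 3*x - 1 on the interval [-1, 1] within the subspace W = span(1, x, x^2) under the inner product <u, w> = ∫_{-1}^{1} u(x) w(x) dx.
g(x) = -5*x^2/7 + 3*x - 29/35

The best approximation g ∈ W is the orthogonal projection of f onto W. Writing g = a_0 + a_1 x + a_2 x^2, the coefficients solve the normal equations G · a = b where
  G_{ij} = <φ_i, φ_j> and b_i = <f, φ_i>, with φ_0 = 1, φ_1 = x, φ_2 = x^2.
G =
  [2, 0, 2/3]
  [0, 2/3, 0]
  [2/3, 0, 2/5],
b = (-32/15, 2, -88/105).
Solving gives a_0 = -29/35, a_1 = 3, a_2 = -5/7, so
  g(x) = -5*x^2/7 + 3*x - 29/35.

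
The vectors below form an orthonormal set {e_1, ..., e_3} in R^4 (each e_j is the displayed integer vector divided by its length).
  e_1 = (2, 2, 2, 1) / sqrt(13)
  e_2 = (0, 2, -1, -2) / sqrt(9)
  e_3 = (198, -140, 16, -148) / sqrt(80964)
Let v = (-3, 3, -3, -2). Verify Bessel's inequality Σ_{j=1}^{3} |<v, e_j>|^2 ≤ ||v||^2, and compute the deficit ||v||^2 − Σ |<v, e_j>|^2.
Σ |<v, e_j>|^2 = 5354/173; ||v||^2 = 31; deficit = 9/173

Write each e_j = u_j / sqrt(<u_j, u_j>) where u_j is the displayed integer vector. Then <v, e_j> = <v, u_j> / sqrt(<u_j, u_j>), so |<v, e_j>|^2 = <v, u_j>^2 / <u_j, u_j>.
Coefficients: <v, e_1> = -8/sqrt(13), <v, e_2> = 13/sqrt(9), <v, e_3> = -766/sqrt(80964).
Square and sum: Σ |<v, e_j>|^2 = 5354/173.
Compute ||v||^2 = v·v = 31.
Deficit = 31 − 5354/173 = 9/173 ≥ 0, confirming Bessel's inequality. (The deficit equals ||v − Σ <v,e_j> e_j||^2, the squared distance from v to span{e_j}.)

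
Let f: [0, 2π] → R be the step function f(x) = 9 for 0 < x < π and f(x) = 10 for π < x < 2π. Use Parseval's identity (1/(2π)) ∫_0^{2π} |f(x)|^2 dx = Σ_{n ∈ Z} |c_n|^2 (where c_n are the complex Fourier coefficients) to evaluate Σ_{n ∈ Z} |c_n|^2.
Σ |c_n|^2 = 181/2

Parseval equates the L^2 energy of f (normalised by 1/(2π)) with the ℓ^2 sum of its Fourier coefficients: (1/(2π)) ∫_0^{2π} |f|^2 = Σ |c_n|^2.
Compute the left side: (1/(2π)) [∫_0^π 9^2 dx + ∫_π^{2π} 10^2 dx] = (1/(2π)) · (81π + 100π) = (81 + 100)/2 = 181/2.
So Σ_{n ∈ Z} |c_n|^2 = 181/2.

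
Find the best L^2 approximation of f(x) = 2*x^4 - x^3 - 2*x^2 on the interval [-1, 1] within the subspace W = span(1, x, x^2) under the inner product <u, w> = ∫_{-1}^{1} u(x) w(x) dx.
g(x) = -2*x^2/7 - 3*x/5 - 6/35

The best approximation g ∈ W is the orthogonal projection of f onto W. Writing g = a_0 + a_1 x + a_2 x^2, the coefficients solve the normal equations G · a = b where
  G_{ij} = <φ_i, φ_j> and b_i = <f, φ_i>, with φ_0 = 1, φ_1 = x, φ_2 = x^2.
G =
  [2, 0, 2/3]
  [0, 2/3, 0]
  [2/3, 0, 2/5],
b = (-8/15, -2/5, -8/35).
Solving gives a_0 = -6/35, a_1 = -3/5, a_2 = -2/7, so
  g(x) = -2*x^2/7 - 3*x/5 - 6/35.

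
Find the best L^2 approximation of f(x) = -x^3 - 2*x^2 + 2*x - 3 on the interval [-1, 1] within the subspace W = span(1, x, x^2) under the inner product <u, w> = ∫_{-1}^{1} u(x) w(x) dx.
g(x) = -2*x^2 + 7*x/5 - 3

The best approximation g ∈ W is the orthogonal projection of f onto W. Writing g = a_0 + a_1 x + a_2 x^2, the coefficients solve the normal equations G · a = b where
  G_{ij} = <φ_i, φ_j> and b_i = <f, φ_i>, with φ_0 = 1, φ_1 = x, φ_2 = x^2.
G =
  [2, 0, 2/3]
  [0, 2/3, 0]
  [2/3, 0, 2/5],
b = (-22/3, 14/15, -14/5).
Solving gives a_0 = -3, a_1 = 7/5, a_2 = -2, so
  g(x) = -2*x^2 + 7*x/5 - 3.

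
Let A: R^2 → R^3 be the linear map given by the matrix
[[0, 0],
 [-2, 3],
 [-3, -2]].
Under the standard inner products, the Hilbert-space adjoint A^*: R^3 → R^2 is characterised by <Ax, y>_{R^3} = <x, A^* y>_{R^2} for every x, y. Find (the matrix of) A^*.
A^* = A^T =
[[0, -2, -3],
 [0, 3, -2]]

For real matrices with standard dot products, the defining identity <Ax, y> = <x, A^* y> gives (Ax)^T y = x^T (A^*) y, i.e. x^T A^T y = x^T (A^*) y. Since this holds for all x, y, we must have A^* = A^T. Therefore
A^* =
[[0, -2, -3],
 [0, 3, -2]].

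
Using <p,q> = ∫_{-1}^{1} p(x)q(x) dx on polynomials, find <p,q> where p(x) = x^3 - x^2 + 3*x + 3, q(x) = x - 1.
<p,q> = -44/15

Expand the product: p(x)·q(x) = x^4 - 2*x^3 + 4*x^2 - 3.
∫_{-1}^{1} of each monomial x^k gives [2/(k+1) if k even, 0 if k odd]. Integrating term-by-term (or equivalently evaluating the antiderivative F(x) = x^5/5 - x^4/2 + 4*x^3/3 - 3*x at the endpoints):
  F(1) − F(−1) = -59/30 − (29/30) = -44/15.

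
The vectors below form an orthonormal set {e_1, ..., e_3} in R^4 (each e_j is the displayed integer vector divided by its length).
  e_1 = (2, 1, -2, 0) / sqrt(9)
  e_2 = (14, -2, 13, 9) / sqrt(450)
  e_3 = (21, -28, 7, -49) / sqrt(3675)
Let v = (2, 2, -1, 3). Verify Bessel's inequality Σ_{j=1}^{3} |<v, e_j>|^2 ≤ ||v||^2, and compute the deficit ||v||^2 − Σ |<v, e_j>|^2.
Σ |<v, e_j>|^2 = 18; ||v||^2 = 18; deficit = 0

Write each e_j = u_j / sqrt(<u_j, u_j>) where u_j is the displayed integer vector. Then <v, e_j> = <v, u_j> / sqrt(<u_j, u_j>), so |<v, e_j>|^2 = <v, u_j>^2 / <u_j, u_j>.
Coefficients: <v, e_1> = 8/sqrt(9), <v, e_2> = 38/sqrt(450), <v, e_3> = -168/sqrt(3675).
Square and sum: Σ |<v, e_j>|^2 = 18.
Compute ||v||^2 = v·v = 18.
Deficit = 18 − 18 = 0 ≥ 0, confirming Bessel's inequality. (The deficit equals ||v − Σ <v,e_j> e_j||^2, the squared distance from v to span{e_j}.)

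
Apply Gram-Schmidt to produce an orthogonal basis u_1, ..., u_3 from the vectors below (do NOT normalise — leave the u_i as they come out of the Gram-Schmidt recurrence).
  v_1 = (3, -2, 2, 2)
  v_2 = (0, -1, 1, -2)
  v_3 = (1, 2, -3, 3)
Orthogonal basis:
  u_1 = (3, -2, 2, 2)
  u_2 = (0, -1, 1, -2)
  u_3 = (8/7, 1/14, -15/14, -4/7)

Apply the Gram-Schmidt recurrence
  u_1 = v_1
  u_i = v_i − Σ_{j<i} ((v_i · u_j) / (u_j · u_j)) · u_j.

Step by step this gives:
  u_1 = (3, -2, 2, 2)
  u_2 = (0, -1, 1, -2)
  u_3 = (8/7, 1/14, -15/14, -4/7)

Orthogonality check:
  u_2 · u_1 = 0 (should be 0)
  u_3 · u_1 = 0 (should be 0)
  u_3 · u_2 = 0 (should be 0)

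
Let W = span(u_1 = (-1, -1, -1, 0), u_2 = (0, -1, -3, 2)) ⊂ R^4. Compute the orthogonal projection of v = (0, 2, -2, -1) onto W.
proj_W(v) = (4/13, 1/13, -5/13, 6/13)

Set up U = [u_1 | ... | u_2] ∈ R^(4×2). The projector onto W = col(U) is P = U (U^T U)^(-1) U^T.
Compute U^T U =
  [3, 4]
  [4, 14],
and U^T v = (0, 2).
Solve U^T U · c = U^T v for the coefficients: c = (-4/13, 3/13). The projection is proj_W(v) = U c.
Check: (v - proj_W(v)) · u_1 = 0  (should be 0).
Check: (v - proj_W(v)) · u_2 = 0  (should be 0).
Result: proj_W(v) = (4/13, 1/13, -5/13, 6/13).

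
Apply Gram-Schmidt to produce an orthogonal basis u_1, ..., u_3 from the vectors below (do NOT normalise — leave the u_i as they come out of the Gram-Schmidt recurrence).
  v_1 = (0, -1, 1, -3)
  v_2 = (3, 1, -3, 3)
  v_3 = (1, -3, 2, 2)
Orthogonal basis:
  u_1 = (0, -1, 1, -3)
  u_2 = (3, -2/11, -20/11, -6/11)
  u_3 = (178/139, -432/139, 267/139, 233/139)

Apply the Gram-Schmidt recurrence
  u_1 = v_1
  u_i = v_i − Σ_{j<i} ((v_i · u_j) / (u_j · u_j)) · u_j.

Step by step this gives:
  u_1 = (0, -1, 1, -3)
  u_2 = (3, -2/11, -20/11, -6/11)
  u_3 = (178/139, -432/139, 267/139, 233/139)

Orthogonality check:
  u_2 · u_1 = 0 (should be 0)
  u_3 · u_1 = 0 (should be 0)
  u_3 · u_2 = 0 (should be 0)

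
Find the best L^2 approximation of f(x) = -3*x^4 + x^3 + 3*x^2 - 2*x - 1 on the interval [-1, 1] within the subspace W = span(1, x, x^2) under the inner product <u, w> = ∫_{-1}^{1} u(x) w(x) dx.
g(x) = 3*x^2/7 - 7*x/5 - 26/35

The best approximation g ∈ W is the orthogonal projection of f onto W. Writing g = a_0 + a_1 x + a_2 x^2, the coefficients solve the normal equations G · a = b where
  G_{ij} = <φ_i, φ_j> and b_i = <f, φ_i>, with φ_0 = 1, φ_1 = x, φ_2 = x^2.
G =
  [2, 0, 2/3]
  [0, 2/3, 0]
  [2/3, 0, 2/5],
b = (-6/5, -14/15, -34/105).
Solving gives a_0 = -26/35, a_1 = -7/5, a_2 = 3/7, so
  g(x) = 3*x^2/7 - 7*x/5 - 26/35.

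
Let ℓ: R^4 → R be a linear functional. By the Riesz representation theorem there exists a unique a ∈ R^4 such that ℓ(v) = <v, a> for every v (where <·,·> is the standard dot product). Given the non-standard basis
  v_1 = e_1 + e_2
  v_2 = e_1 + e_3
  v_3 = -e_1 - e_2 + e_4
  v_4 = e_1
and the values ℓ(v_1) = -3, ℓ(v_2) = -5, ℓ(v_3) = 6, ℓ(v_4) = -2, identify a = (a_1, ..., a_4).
a = (-2, -1, -3, 3)

Write a = (a_1, ..., a_4) in the standard basis. For each basis vector v_i, ℓ(v_i) = <v_i, a> is a linear equation in the a_j's. Collect the n equations into a matrix system V a = ℓ, where row i of V is v_i (expressed in the standard basis). Since V is invertible (lower-triangular with 1s on the diagonal, up to permutation), solve by back-substitution:
  V =
[[1, 1, 0, 0],
 [1, 0, 1, 0],
 [-1, -1, 0, 1],
 [1, 0, 0, 0]]
  V a = (-3, -5, 6, -2)
Solving gives a = (-2, -1, -3, 3).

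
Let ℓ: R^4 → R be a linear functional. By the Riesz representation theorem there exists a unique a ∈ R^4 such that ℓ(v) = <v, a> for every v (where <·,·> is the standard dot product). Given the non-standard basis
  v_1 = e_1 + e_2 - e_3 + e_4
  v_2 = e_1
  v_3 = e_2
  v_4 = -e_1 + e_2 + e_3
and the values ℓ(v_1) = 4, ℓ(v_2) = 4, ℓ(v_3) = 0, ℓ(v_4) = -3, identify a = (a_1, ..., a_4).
a = (4, 0, 1, 1)

Write a = (a_1, ..., a_4) in the standard basis. For each basis vector v_i, ℓ(v_i) = <v_i, a> is a linear equation in the a_j's. Collect the n equations into a matrix system V a = ℓ, where row i of V is v_i (expressed in the standard basis). Since V is invertible (lower-triangular with 1s on the diagonal, up to permutation), solve by back-substitution:
  V =
[[1, 1, -1, 1],
 [1, 0, 0, 0],
 [0, 1, 0, 0],
 [-1, 1, 1, 0]]
  V a = (4, 4, 0, -3)
Solving gives a = (4, 0, 1, 1).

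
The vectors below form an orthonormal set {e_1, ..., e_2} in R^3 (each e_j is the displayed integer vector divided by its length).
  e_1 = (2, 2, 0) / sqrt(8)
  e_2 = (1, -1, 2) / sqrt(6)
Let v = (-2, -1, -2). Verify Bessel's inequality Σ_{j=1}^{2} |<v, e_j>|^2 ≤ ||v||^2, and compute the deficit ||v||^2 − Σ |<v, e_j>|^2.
Σ |<v, e_j>|^2 = 26/3; ||v||^2 = 9; deficit = 1/3

Write each e_j = u_j / sqrt(<u_j, u_j>) where u_j is the displayed integer vector. Then <v, e_j> = <v, u_j> / sqrt(<u_j, u_j>), so |<v, e_j>|^2 = <v, u_j>^2 / <u_j, u_j>.
Coefficients: <v, e_1> = -6/sqrt(8), <v, e_2> = -5/sqrt(6).
Square and sum: Σ |<v, e_j>|^2 = 26/3.
Compute ||v||^2 = v·v = 9.
Deficit = 9 − 26/3 = 1/3 ≥ 0, confirming Bessel's inequality. (The deficit equals ||v − Σ <v,e_j> e_j||^2, the squared distance from v to span{e_j}.)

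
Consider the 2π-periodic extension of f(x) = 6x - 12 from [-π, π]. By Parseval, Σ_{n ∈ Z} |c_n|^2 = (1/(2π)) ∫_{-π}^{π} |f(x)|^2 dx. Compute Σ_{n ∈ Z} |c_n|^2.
Σ |c_n|^2 = 12π^2 + 144

Expand and integrate term by term over [-π, π]:
  ∫ (6x)^2 dx = 36·(2π^3/3); ∫ 2·6·(-12)·x dx = 0 (odd integrand); ∫ (-12)^2 dx = 144·2π.
So (1/(2π)) ∫_{-π}^{π} (6x - 12)^2 dx = 36π^2/3 + 144 = 12π^2 + 144.
Parseval ⇒ Σ |c_n|^2 = 12π^2 + 144.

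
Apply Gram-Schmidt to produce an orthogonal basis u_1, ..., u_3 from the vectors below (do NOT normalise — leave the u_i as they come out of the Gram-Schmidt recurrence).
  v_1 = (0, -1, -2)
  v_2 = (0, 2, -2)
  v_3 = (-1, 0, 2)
Orthogonal basis:
  u_1 = (0, -1, -2)
  u_2 = (0, 12/5, -6/5)
  u_3 = (-1, 0, 0)

Apply the Gram-Schmidt recurrence
  u_1 = v_1
  u_i = v_i − Σ_{j<i} ((v_i · u_j) / (u_j · u_j)) · u_j.

Step by step this gives:
  u_1 = (0, -1, -2)
  u_2 = (0, 12/5, -6/5)
  u_3 = (-1, 0, 0)

Orthogonality check:
  u_2 · u_1 = 0 (should be 0)
  u_3 · u_1 = 0 (should be 0)
  u_3 · u_2 = 0 (should be 0)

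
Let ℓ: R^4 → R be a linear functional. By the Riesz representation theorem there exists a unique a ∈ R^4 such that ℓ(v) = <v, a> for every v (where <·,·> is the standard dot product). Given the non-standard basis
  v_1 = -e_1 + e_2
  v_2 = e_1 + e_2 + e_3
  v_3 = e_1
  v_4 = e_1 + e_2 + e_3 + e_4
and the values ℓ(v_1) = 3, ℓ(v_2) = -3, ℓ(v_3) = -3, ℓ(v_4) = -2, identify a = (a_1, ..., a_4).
a = (-3, 0, 0, 1)

Write a = (a_1, ..., a_4) in the standard basis. For each basis vector v_i, ℓ(v_i) = <v_i, a> is a linear equation in the a_j's. Collect the n equations into a matrix system V a = ℓ, where row i of V is v_i (expressed in the standard basis). Since V is invertible (lower-triangular with 1s on the diagonal, up to permutation), solve by back-substitution:
  V =
[[-1, 1, 0, 0],
 [1, 1, 1, 0],
 [1, 0, 0, 0],
 [1, 1, 1, 1]]
  V a = (3, -3, -3, -2)
Solving gives a = (-3, 0, 0, 1).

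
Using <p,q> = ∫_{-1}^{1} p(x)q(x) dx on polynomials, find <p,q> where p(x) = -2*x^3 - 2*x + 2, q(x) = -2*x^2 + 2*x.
<p,q> = -104/15

Expand the product: p(x)·q(x) = 4*x^5 - 4*x^4 + 4*x^3 - 8*x^2 + 4*x.
∫_{-1}^{1} of each monomial x^k gives [2/(k+1) if k even, 0 if k odd]. Integrating term-by-term (or equivalently evaluating the antiderivative F(x) = 2*x^6/3 - 4*x^5/5 + x^4 - 8*x^3/3 + 2*x^2 at the endpoints):
  F(1) − F(−1) = 1/5 − (107/15) = -104/15.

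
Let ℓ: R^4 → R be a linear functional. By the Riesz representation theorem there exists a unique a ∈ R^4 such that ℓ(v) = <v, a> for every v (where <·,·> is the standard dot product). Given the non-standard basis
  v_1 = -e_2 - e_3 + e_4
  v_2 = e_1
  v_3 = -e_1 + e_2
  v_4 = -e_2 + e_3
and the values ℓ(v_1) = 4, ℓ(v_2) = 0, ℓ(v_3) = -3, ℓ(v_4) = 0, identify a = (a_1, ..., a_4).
a = (0, -3, -3, -2)

Write a = (a_1, ..., a_4) in the standard basis. For each basis vector v_i, ℓ(v_i) = <v_i, a> is a linear equation in the a_j's. Collect the n equations into a matrix system V a = ℓ, where row i of V is v_i (expressed in the standard basis). Since V is invertible (lower-triangular with 1s on the diagonal, up to permutation), solve by back-substitution:
  V =
[[0, -1, -1, 1],
 [1, 0, 0, 0],
 [-1, 1, 0, 0],
 [0, -1, 1, 0]]
  V a = (4, 0, -3, 0)
Solving gives a = (0, -3, -3, -2).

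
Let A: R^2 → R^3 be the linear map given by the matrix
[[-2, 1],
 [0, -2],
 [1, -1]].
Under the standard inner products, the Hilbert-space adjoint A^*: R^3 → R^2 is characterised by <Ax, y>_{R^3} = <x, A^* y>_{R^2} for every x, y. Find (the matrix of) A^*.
A^* = A^T =
[[-2, 0, 1],
 [1, -2, -1]]

For real matrices with standard dot products, the defining identity <Ax, y> = <x, A^* y> gives (Ax)^T y = x^T (A^*) y, i.e. x^T A^T y = x^T (A^*) y. Since this holds for all x, y, we must have A^* = A^T. Therefore
A^* =
[[-2, 0, 1],
 [1, -2, -1]].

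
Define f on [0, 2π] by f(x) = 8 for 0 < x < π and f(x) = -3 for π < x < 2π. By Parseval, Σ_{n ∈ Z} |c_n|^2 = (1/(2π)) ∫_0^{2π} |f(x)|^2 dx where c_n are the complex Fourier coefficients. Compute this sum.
Σ |c_n|^2 = 73/2

Parseval equates the L^2 energy of f (normalised by 1/(2π)) with the ℓ^2 sum of its Fourier coefficients: (1/(2π)) ∫_0^{2π} |f|^2 = Σ |c_n|^2.
Compute the left side: (1/(2π)) [∫_0^π 8^2 dx + ∫_π^{2π} (-3)^2 dx] = (1/(2π)) · (64π + 9π) = (64 + 9)/2 = 73/2.
So Σ_{n ∈ Z} |c_n|^2 = 73/2.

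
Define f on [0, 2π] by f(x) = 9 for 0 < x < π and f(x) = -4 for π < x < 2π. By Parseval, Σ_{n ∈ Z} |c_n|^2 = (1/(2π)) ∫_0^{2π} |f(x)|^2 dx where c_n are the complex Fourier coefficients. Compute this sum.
Σ |c_n|^2 = 97/2

Parseval equates the L^2 energy of f (normalised by 1/(2π)) with the ℓ^2 sum of its Fourier coefficients: (1/(2π)) ∫_0^{2π} |f|^2 = Σ |c_n|^2.
Compute the left side: (1/(2π)) [∫_0^π 9^2 dx + ∫_π^{2π} (-4)^2 dx] = (1/(2π)) · (81π + 16π) = (81 + 16)/2 = 97/2.
So Σ_{n ∈ Z} |c_n|^2 = 97/2.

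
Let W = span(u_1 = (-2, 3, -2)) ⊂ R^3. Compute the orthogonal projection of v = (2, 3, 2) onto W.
proj_W(v) = (-2/17, 3/17, -2/17)

Set up U = [u_1 | ... | u_1] ∈ R^(3×1). The projector onto W = col(U) is P = U (U^T U)^(-1) U^T.
Compute U^T U =
  [17],
and U^T v = (1).
Solve U^T U · c = U^T v for the coefficients: c = (1/17). The projection is proj_W(v) = U c.
Check: (v - proj_W(v)) · u_1 = 0  (should be 0).
Result: proj_W(v) = (-2/17, 3/17, -2/17).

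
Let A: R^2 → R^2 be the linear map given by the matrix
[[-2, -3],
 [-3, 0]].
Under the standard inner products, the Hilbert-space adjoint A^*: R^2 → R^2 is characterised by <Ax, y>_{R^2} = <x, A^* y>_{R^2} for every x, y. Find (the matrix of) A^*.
A^* = A^T =
[[-2, -3],
 [-3, 0]]

For real matrices with standard dot products, the defining identity <Ax, y> = <x, A^* y> gives (Ax)^T y = x^T (A^*) y, i.e. x^T A^T y = x^T (A^*) y. Since this holds for all x, y, we must have A^* = A^T. Therefore
A^* =
[[-2, -3],
 [-3, 0]].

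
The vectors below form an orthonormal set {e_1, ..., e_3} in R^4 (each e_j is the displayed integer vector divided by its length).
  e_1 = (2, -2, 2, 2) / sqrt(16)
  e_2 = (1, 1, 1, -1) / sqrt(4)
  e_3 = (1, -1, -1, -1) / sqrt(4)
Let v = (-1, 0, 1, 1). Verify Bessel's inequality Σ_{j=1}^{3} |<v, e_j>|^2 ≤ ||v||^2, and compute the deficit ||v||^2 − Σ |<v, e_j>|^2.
Σ |<v, e_j>|^2 = 11/4; ||v||^2 = 3; deficit = 1/4

Write each e_j = u_j / sqrt(<u_j, u_j>) where u_j is the displayed integer vector. Then <v, e_j> = <v, u_j> / sqrt(<u_j, u_j>), so |<v, e_j>|^2 = <v, u_j>^2 / <u_j, u_j>.
Coefficients: <v, e_1> = 2/sqrt(16), <v, e_2> = -1/sqrt(4), <v, e_3> = -3/sqrt(4).
Square and sum: Σ |<v, e_j>|^2 = 11/4.
Compute ||v||^2 = v·v = 3.
Deficit = 3 − 11/4 = 1/4 ≥ 0, confirming Bessel's inequality. (The deficit equals ||v − Σ <v,e_j> e_j||^2, the squared distance from v to span{e_j}.)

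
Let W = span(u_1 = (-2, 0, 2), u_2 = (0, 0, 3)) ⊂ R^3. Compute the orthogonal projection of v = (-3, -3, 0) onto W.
proj_W(v) = (-3, 0, 0)

Set up U = [u_1 | ... | u_2] ∈ R^(3×2). The projector onto W = col(U) is P = U (U^T U)^(-1) U^T.
Compute U^T U =
  [8, 6]
  [6, 9],
and U^T v = (6, 0).
Solve U^T U · c = U^T v for the coefficients: c = (3/2, -1). The projection is proj_W(v) = U c.
Check: (v - proj_W(v)) · u_1 = 0  (should be 0).
Check: (v - proj_W(v)) · u_2 = 0  (should be 0).
Result: proj_W(v) = (-3, 0, 0).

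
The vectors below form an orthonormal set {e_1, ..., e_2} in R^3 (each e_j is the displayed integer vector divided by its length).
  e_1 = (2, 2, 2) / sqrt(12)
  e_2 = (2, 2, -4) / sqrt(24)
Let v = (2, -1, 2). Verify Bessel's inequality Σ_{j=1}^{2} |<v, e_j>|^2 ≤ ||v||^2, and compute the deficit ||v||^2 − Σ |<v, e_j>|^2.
Σ |<v, e_j>|^2 = 9/2; ||v||^2 = 9; deficit = 9/2

Write each e_j = u_j / sqrt(<u_j, u_j>) where u_j is the displayed integer vector. Then <v, e_j> = <v, u_j> / sqrt(<u_j, u_j>), so |<v, e_j>|^2 = <v, u_j>^2 / <u_j, u_j>.
Coefficients: <v, e_1> = 6/sqrt(12), <v, e_2> = -6/sqrt(24).
Square and sum: Σ |<v, e_j>|^2 = 9/2.
Compute ||v||^2 = v·v = 9.
Deficit = 9 − 9/2 = 9/2 ≥ 0, confirming Bessel's inequality. (The deficit equals ||v − Σ <v,e_j> e_j||^2, the squared distance from v to span{e_j}.)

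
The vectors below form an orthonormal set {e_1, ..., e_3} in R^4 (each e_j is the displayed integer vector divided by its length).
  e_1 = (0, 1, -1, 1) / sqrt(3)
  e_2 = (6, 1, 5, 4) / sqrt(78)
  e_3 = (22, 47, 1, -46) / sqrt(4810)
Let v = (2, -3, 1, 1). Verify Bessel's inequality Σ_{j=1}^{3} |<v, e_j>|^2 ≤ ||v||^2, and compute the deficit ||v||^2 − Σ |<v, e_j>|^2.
Σ |<v, e_j>|^2 = 2099/185; ||v||^2 = 15; deficit = 676/185

Write each e_j = u_j / sqrt(<u_j, u_j>) where u_j is the displayed integer vector. Then <v, e_j> = <v, u_j> / sqrt(<u_j, u_j>), so |<v, e_j>|^2 = <v, u_j>^2 / <u_j, u_j>.
Coefficients: <v, e_1> = -3/sqrt(3), <v, e_2> = 18/sqrt(78), <v, e_3> = -142/sqrt(4810).
Square and sum: Σ |<v, e_j>|^2 = 2099/185.
Compute ||v||^2 = v·v = 15.
Deficit = 15 − 2099/185 = 676/185 ≥ 0, confirming Bessel's inequality. (The deficit equals ||v − Σ <v,e_j> e_j||^2, the squared distance from v to span{e_j}.)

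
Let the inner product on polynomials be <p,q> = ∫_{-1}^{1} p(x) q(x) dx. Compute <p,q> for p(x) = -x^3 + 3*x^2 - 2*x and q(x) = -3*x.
<p,q> = 26/5

Expand the product: p(x)·q(x) = 3*x^4 - 9*x^3 + 6*x^2.
∫_{-1}^{1} of each monomial x^k gives [2/(k+1) if k even, 0 if k odd]. Integrating term-by-term (or equivalently evaluating the antiderivative F(x) = 3*x^5/5 - 9*x^4/4 + 2*x^3 at the endpoints):
  F(1) − F(−1) = 7/20 − (-97/20) = 26/5.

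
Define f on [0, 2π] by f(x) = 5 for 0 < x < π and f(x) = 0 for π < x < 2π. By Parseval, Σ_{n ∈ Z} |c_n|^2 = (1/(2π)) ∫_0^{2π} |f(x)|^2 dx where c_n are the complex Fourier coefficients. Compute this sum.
Σ |c_n|^2 = 25/2

Parseval equates the L^2 energy of f (normalised by 1/(2π)) with the ℓ^2 sum of its Fourier coefficients: (1/(2π)) ∫_0^{2π} |f|^2 = Σ |c_n|^2.
Compute the left side: (1/(2π)) [∫_0^π 5^2 dx + ∫_π^{2π} 0^2 dx] = (1/(2π)) · (25π + 0π) = (25 + 0)/2 = 25/2.
So Σ_{n ∈ Z} |c_n|^2 = 25/2.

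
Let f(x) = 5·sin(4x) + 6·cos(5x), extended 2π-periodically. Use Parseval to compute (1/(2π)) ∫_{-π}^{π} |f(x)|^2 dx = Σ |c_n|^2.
Σ |c_n|^2 = 61/2

Expand |f|^2 and use orthogonality of {sin(nx), cos(mx)} on [-π, π]:
  ∫_{-π}^{π} sin(nx)^2 dx = π, ∫ cos(mx)^2 dx = π, and cross terms integrate to 0.
So ∫_{-π}^{π} f(x)^2 dx = 5^2 · π + 6^2 · π = (25 + 36)π.
Divide by 2π: (25 + 36)/2 = 61/2.
By Parseval, this equals Σ |c_n|^2.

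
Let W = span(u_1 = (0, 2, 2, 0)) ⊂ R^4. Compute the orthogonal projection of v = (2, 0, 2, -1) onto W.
proj_W(v) = (0, 1, 1, 0)

Set up U = [u_1 | ... | u_1] ∈ R^(4×1). The projector onto W = col(U) is P = U (U^T U)^(-1) U^T.
Compute U^T U =
  [8],
and U^T v = (4).
Solve U^T U · c = U^T v for the coefficients: c = (1/2). The projection is proj_W(v) = U c.
Check: (v - proj_W(v)) · u_1 = 0  (should be 0).
Result: proj_W(v) = (0, 1, 1, 0).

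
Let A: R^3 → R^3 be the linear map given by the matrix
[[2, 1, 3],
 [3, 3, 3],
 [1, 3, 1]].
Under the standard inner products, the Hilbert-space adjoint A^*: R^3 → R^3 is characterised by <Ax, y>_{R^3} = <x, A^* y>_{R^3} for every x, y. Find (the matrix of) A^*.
A^* = A^T =
[[2, 3, 1],
 [1, 3, 3],
 [3, 3, 1]]

For real matrices with standard dot products, the defining identity <Ax, y> = <x, A^* y> gives (Ax)^T y = x^T (A^*) y, i.e. x^T A^T y = x^T (A^*) y. Since this holds for all x, y, we must have A^* = A^T. Therefore
A^* =
[[2, 3, 1],
 [1, 3, 3],
 [3, 3, 1]].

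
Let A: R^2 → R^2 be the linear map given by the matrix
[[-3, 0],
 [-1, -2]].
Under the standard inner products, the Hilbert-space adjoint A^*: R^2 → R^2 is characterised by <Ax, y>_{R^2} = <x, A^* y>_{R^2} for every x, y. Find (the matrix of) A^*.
A^* = A^T =
[[-3, -1],
 [0, -2]]

For real matrices with standard dot products, the defining identity <Ax, y> = <x, A^* y> gives (Ax)^T y = x^T (A^*) y, i.e. x^T A^T y = x^T (A^*) y. Since this holds for all x, y, we must have A^* = A^T. Therefore
A^* =
[[-3, -1],
 [0, -2]].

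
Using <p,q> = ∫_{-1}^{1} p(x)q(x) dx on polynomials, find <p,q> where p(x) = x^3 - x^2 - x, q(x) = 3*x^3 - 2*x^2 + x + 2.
<p,q> = -8/7

Expand the product: p(x)·q(x) = 3*x^6 - 5*x^5 + 3*x^3 - 3*x^2 - 2*x.
∫_{-1}^{1} of each monomial x^k gives [2/(k+1) if k even, 0 if k odd]. Integrating term-by-term (or equivalently evaluating the antiderivative F(x) = 3*x^7/7 - 5*x^6/6 + 3*x^4/4 - x^3 - x^2 at the endpoints):
  F(1) − F(−1) = -139/84 − (-43/84) = -8/7.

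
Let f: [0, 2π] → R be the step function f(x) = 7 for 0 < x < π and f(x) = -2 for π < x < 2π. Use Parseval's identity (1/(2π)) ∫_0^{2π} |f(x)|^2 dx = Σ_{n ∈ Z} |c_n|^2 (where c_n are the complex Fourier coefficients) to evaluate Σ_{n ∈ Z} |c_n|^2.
Σ |c_n|^2 = 53/2

Parseval equates the L^2 energy of f (normalised by 1/(2π)) with the ℓ^2 sum of its Fourier coefficients: (1/(2π)) ∫_0^{2π} |f|^2 = Σ |c_n|^2.
Compute the left side: (1/(2π)) [∫_0^π 7^2 dx + ∫_π^{2π} (-2)^2 dx] = (1/(2π)) · (49π + 4π) = (49 + 4)/2 = 53/2.
So Σ_{n ∈ Z} |c_n|^2 = 53/2.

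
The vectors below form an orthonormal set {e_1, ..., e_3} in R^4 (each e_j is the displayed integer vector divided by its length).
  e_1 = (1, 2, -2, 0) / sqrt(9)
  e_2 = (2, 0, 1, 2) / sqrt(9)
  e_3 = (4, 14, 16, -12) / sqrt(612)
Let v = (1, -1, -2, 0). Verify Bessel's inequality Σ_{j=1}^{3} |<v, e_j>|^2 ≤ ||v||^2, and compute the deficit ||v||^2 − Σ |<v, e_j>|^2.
Σ |<v, e_j>|^2 = 66/17; ||v||^2 = 6; deficit = 36/17

Write each e_j = u_j / sqrt(<u_j, u_j>) where u_j is the displayed integer vector. Then <v, e_j> = <v, u_j> / sqrt(<u_j, u_j>), so |<v, e_j>|^2 = <v, u_j>^2 / <u_j, u_j>.
Coefficients: <v, e_1> = 3/sqrt(9), <v, e_2> = 0/sqrt(9), <v, e_3> = -42/sqrt(612).
Square and sum: Σ |<v, e_j>|^2 = 66/17.
Compute ||v||^2 = v·v = 6.
Deficit = 6 − 66/17 = 36/17 ≥ 0, confirming Bessel's inequality. (The deficit equals ||v − Σ <v,e_j> e_j||^2, the squared distance from v to span{e_j}.)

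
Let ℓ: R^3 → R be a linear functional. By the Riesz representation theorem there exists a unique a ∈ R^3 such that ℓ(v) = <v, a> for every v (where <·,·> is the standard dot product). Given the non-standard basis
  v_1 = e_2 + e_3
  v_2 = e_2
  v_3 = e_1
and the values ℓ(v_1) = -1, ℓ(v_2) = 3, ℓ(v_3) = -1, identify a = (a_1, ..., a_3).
a = (-1, 3, -4)

Write a = (a_1, ..., a_3) in the standard basis. For each basis vector v_i, ℓ(v_i) = <v_i, a> is a linear equation in the a_j's. Collect the n equations into a matrix system V a = ℓ, where row i of V is v_i (expressed in the standard basis). Since V is invertible (lower-triangular with 1s on the diagonal, up to permutation), solve by back-substitution:
  V =
[[0, 1, 1],
 [0, 1, 0],
 [1, 0, 0]]
  V a = (-1, 3, -1)
Solving gives a = (-1, 3, -4).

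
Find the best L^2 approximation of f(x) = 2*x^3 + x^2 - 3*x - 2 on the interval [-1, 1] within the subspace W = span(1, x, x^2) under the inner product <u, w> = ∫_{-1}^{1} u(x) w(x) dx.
g(x) = x^2 - 9*x/5 - 2

The best approximation g ∈ W is the orthogonal projection of f onto W. Writing g = a_0 + a_1 x + a_2 x^2, the coefficients solve the normal equations G · a = b where
  G_{ij} = <φ_i, φ_j> and b_i = <f, φ_i>, with φ_0 = 1, φ_1 = x, φ_2 = x^2.
G =
  [2, 0, 2/3]
  [0, 2/3, 0]
  [2/3, 0, 2/5],
b = (-10/3, -6/5, -14/15).
Solving gives a_0 = -2, a_1 = -9/5, a_2 = 1, so
  g(x) = x^2 - 9*x/5 - 2.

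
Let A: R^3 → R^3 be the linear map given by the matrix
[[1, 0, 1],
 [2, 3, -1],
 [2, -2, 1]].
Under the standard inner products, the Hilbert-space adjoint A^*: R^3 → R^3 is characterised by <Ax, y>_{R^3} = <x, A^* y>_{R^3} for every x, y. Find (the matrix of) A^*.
A^* = A^T =
[[1, 2, 2],
 [0, 3, -2],
 [1, -1, 1]]

For real matrices with standard dot products, the defining identity <Ax, y> = <x, A^* y> gives (Ax)^T y = x^T (A^*) y, i.e. x^T A^T y = x^T (A^*) y. Since this holds for all x, y, we must have A^* = A^T. Therefore
A^* =
[[1, 2, 2],
 [0, 3, -2],
 [1, -1, 1]].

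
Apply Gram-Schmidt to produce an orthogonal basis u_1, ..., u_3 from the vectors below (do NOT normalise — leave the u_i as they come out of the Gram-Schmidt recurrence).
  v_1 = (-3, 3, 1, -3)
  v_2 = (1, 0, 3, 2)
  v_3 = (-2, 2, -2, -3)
Orthogonal basis:
  u_1 = (-3, 3, 1, -3)
  u_2 = (5/14, 9/14, 45/14, 19/14)
  u_3 = (28/89, 83/178, -15/89, 17/178)

Apply the Gram-Schmidt recurrence
  u_1 = v_1
  u_i = v_i − Σ_{j<i} ((v_i · u_j) / (u_j · u_j)) · u_j.

Step by step this gives:
  u_1 = (-3, 3, 1, -3)
  u_2 = (5/14, 9/14, 45/14, 19/14)
  u_3 = (28/89, 83/178, -15/89, 17/178)

Orthogonality check:
  u_2 · u_1 = 0 (should be 0)
  u_3 · u_1 = 0 (should be 0)
  u_3 · u_2 = 0 (should be 0)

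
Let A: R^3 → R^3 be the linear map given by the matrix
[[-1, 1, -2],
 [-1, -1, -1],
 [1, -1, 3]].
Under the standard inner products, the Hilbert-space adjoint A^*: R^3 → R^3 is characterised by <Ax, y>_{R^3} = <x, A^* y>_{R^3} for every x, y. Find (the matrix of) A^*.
A^* = A^T =
[[-1, -1, 1],
 [1, -1, -1],
 [-2, -1, 3]]

For real matrices with standard dot products, the defining identity <Ax, y> = <x, A^* y> gives (Ax)^T y = x^T (A^*) y, i.e. x^T A^T y = x^T (A^*) y. Since this holds for all x, y, we must have A^* = A^T. Therefore
A^* =
[[-1, -1, 1],
 [1, -1, -1],
 [-2, -1, 3]].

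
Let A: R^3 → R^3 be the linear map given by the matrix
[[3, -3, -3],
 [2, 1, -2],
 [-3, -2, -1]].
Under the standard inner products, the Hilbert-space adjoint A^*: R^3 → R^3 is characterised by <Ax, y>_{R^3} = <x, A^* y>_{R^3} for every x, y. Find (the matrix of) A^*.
A^* = A^T =
[[3, 2, -3],
 [-3, 1, -2],
 [-3, -2, -1]]

For real matrices with standard dot products, the defining identity <Ax, y> = <x, A^* y> gives (Ax)^T y = x^T (A^*) y, i.e. x^T A^T y = x^T (A^*) y. Since this holds for all x, y, we must have A^* = A^T. Therefore
A^* =
[[3, 2, -3],
 [-3, 1, -2],
 [-3, -2, -1]].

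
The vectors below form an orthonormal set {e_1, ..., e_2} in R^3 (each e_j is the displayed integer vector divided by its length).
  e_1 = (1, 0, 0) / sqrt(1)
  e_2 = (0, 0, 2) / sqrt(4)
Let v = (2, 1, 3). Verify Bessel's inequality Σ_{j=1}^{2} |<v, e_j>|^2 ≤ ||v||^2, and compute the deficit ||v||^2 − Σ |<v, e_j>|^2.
Σ |<v, e_j>|^2 = 13; ||v||^2 = 14; deficit = 1

Write each e_j = u_j / sqrt(<u_j, u_j>) where u_j is the displayed integer vector. Then <v, e_j> = <v, u_j> / sqrt(<u_j, u_j>), so |<v, e_j>|^2 = <v, u_j>^2 / <u_j, u_j>.
Coefficients: <v, e_1> = 2/sqrt(1), <v, e_2> = 6/sqrt(4).
Square and sum: Σ |<v, e_j>|^2 = 13.
Compute ||v||^2 = v·v = 14.
Deficit = 14 − 13 = 1 ≥ 0, confirming Bessel's inequality. (The deficit equals ||v − Σ <v,e_j> e_j||^2, the squared distance from v to span{e_j}.)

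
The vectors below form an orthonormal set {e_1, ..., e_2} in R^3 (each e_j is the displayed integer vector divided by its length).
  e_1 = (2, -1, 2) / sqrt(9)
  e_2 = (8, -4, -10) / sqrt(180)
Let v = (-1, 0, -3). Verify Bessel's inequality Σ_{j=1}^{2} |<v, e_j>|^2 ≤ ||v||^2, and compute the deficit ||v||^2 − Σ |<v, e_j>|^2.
Σ |<v, e_j>|^2 = 49/5; ||v||^2 = 10; deficit = 1/5

Write each e_j = u_j / sqrt(<u_j, u_j>) where u_j is the displayed integer vector. Then <v, e_j> = <v, u_j> / sqrt(<u_j, u_j>), so |<v, e_j>|^2 = <v, u_j>^2 / <u_j, u_j>.
Coefficients: <v, e_1> = -8/sqrt(9), <v, e_2> = 22/sqrt(180).
Square and sum: Σ |<v, e_j>|^2 = 49/5.
Compute ||v||^2 = v·v = 10.
Deficit = 10 − 49/5 = 1/5 ≥ 0, confirming Bessel's inequality. (The deficit equals ||v − Σ <v,e_j> e_j||^2, the squared distance from v to span{e_j}.)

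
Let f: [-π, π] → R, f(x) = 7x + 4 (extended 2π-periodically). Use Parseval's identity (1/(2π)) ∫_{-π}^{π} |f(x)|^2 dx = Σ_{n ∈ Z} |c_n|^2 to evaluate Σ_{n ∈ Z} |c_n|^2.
Σ |c_n|^2 = 49π^2/3 + 16

Expand and integrate term by term over [-π, π]:
  ∫ (7x)^2 dx = 49·(2π^3/3); ∫ 2·7·(4)·x dx = 0 (odd integrand); ∫ 4^2 dx = 16·2π.
So (1/(2π)) ∫_{-π}^{π} (7x + 4)^2 dx = 49π^2/3 + 16 = 49π^2/3 + 16.
Parseval ⇒ Σ |c_n|^2 = 49π^2/3 + 16.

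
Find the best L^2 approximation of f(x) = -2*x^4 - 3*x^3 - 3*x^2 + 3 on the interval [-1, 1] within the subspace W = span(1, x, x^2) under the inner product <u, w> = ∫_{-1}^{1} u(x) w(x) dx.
g(x) = -33*x^2/7 - 9*x/5 + 111/35

The best approximation g ∈ W is the orthogonal projection of f onto W. Writing g = a_0 + a_1 x + a_2 x^2, the coefficients solve the normal equations G · a = b where
  G_{ij} = <φ_i, φ_j> and b_i = <f, φ_i>, with φ_0 = 1, φ_1 = x, φ_2 = x^2.
G =
  [2, 0, 2/3]
  [0, 2/3, 0]
  [2/3, 0, 2/5],
b = (16/5, -6/5, 8/35).
Solving gives a_0 = 111/35, a_1 = -9/5, a_2 = -33/7, so
  g(x) = -33*x^2/7 - 9*x/5 + 111/35.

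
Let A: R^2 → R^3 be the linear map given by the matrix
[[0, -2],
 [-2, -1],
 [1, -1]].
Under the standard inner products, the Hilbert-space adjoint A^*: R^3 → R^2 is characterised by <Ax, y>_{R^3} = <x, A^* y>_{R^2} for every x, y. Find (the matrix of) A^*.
A^* = A^T =
[[0, -2, 1],
 [-2, -1, -1]]

For real matrices with standard dot products, the defining identity <Ax, y> = <x, A^* y> gives (Ax)^T y = x^T (A^*) y, i.e. x^T A^T y = x^T (A^*) y. Since this holds for all x, y, we must have A^* = A^T. Therefore
A^* =
[[0, -2, 1],
 [-2, -1, -1]].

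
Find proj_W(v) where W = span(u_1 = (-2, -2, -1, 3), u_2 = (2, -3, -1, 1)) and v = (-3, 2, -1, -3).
proj_W(v) = (-70/39, 110/39, 37/39, -1)

Set up U = [u_1 | ... | u_2] ∈ R^(4×2). The projector onto W = col(U) is P = U (U^T U)^(-1) U^T.
Compute U^T U =
  [18, 6]
  [6, 15],
and U^T v = (-6, -14).
Solve U^T U · c = U^T v for the coefficients: c = (-1/39, -12/13). The projection is proj_W(v) = U c.
Check: (v - proj_W(v)) · u_1 = 0  (should be 0).
Check: (v - proj_W(v)) · u_2 = 0  (should be 0).
Result: proj_W(v) = (-70/39, 110/39, 37/39, -1).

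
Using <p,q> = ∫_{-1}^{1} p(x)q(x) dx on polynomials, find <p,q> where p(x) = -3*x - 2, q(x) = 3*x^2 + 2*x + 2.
<p,q> = -16

Expand the product: p(x)·q(x) = -9*x^3 - 12*x^2 - 10*x - 4.
∫_{-1}^{1} of each monomial x^k gives [2/(k+1) if k even, 0 if k odd]. Integrating term-by-term (or equivalently evaluating the antiderivative F(x) = -9*x^4/4 - 4*x^3 - 5*x^2 - 4*x at the endpoints):
  F(1) − F(−1) = -61/4 − (3/4) = -16.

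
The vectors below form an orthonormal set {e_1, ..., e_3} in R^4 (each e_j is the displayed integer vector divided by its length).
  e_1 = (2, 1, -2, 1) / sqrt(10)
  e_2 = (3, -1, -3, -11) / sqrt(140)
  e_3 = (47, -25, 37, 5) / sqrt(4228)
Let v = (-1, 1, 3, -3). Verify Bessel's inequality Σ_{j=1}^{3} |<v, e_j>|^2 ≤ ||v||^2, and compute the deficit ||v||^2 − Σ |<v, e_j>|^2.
Σ |<v, e_j>|^2 = 1962/151; ||v||^2 = 20; deficit = 1058/151

Write each e_j = u_j / sqrt(<u_j, u_j>) where u_j is the displayed integer vector. Then <v, e_j> = <v, u_j> / sqrt(<u_j, u_j>), so |<v, e_j>|^2 = <v, u_j>^2 / <u_j, u_j>.
Coefficients: <v, e_1> = -10/sqrt(10), <v, e_2> = 20/sqrt(140), <v, e_3> = 24/sqrt(4228).
Square and sum: Σ |<v, e_j>|^2 = 1962/151.
Compute ||v||^2 = v·v = 20.
Deficit = 20 − 1962/151 = 1058/151 ≥ 0, confirming Bessel's inequality. (The deficit equals ||v − Σ <v,e_j> e_j||^2, the squared distance from v to span{e_j}.)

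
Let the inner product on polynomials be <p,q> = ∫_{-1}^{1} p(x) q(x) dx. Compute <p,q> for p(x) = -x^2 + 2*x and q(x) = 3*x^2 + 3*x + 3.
<p,q> = 4/5

Expand the product: p(x)·q(x) = -3*x^4 + 3*x^3 + 3*x^2 + 6*x.
∫_{-1}^{1} of each monomial x^k gives [2/(k+1) if k even, 0 if k odd]. Integrating term-by-term (or equivalently evaluating the antiderivative F(x) = -3*x^5/5 + 3*x^4/4 + x^3 + 3*x^2 at the endpoints):
  F(1) − F(−1) = 83/20 − (67/20) = 4/5.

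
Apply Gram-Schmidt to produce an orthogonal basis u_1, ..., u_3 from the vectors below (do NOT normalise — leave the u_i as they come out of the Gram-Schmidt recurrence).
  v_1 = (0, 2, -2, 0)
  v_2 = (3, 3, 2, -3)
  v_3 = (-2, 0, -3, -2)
Orthogonal basis:
  u_1 = (0, 2, -2, 0)
  u_2 = (3, 5/2, 5/2, -3)
  u_3 = (-77/61, -54/61, -54/61, -167/61)

Apply the Gram-Schmidt recurrence
  u_1 = v_1
  u_i = v_i − Σ_{j<i} ((v_i · u_j) / (u_j · u_j)) · u_j.

Step by step this gives:
  u_1 = (0, 2, -2, 0)
  u_2 = (3, 5/2, 5/2, -3)
  u_3 = (-77/61, -54/61, -54/61, -167/61)

Orthogonality check:
  u_2 · u_1 = 0 (should be 0)
  u_3 · u_1 = 0 (should be 0)
  u_3 · u_2 = 0 (should be 0)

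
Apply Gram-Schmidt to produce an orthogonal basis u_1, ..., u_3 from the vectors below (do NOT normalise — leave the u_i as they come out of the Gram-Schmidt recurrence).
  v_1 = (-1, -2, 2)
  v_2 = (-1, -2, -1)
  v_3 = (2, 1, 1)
Orthogonal basis:
  u_1 = (-1, -2, 2)
  u_2 = (-2/3, -4/3, -5/3)
  u_3 = (6/5, -3/5, 0)

Apply the Gram-Schmidt recurrence
  u_1 = v_1
  u_i = v_i − Σ_{j<i} ((v_i · u_j) / (u_j · u_j)) · u_j.

Step by step this gives:
  u_1 = (-1, -2, 2)
  u_2 = (-2/3, -4/3, -5/3)
  u_3 = (6/5, -3/5, 0)

Orthogonality check:
  u_2 · u_1 = 0 (should be 0)
  u_3 · u_1 = 0 (should be 0)
  u_3 · u_2 = 0 (should be 0)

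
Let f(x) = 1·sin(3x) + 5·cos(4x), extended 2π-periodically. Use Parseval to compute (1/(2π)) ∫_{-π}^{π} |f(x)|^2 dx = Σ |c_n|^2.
Σ |c_n|^2 = 13

Expand |f|^2 and use orthogonality of {sin(nx), cos(mx)} on [-π, π]:
  ∫_{-π}^{π} sin(nx)^2 dx = π, ∫ cos(mx)^2 dx = π, and cross terms integrate to 0.
So ∫_{-π}^{π} f(x)^2 dx = 1^2 · π + 5^2 · π = (1 + 25)π.
Divide by 2π: (1 + 25)/2 = 13.
By Parseval, this equals Σ |c_n|^2.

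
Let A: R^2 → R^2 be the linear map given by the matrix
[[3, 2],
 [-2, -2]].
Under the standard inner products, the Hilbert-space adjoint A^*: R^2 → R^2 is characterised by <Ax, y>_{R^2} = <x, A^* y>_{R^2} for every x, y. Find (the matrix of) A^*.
A^* = A^T =
[[3, -2],
 [2, -2]]

For real matrices with standard dot products, the defining identity <Ax, y> = <x, A^* y> gives (Ax)^T y = x^T (A^*) y, i.e. x^T A^T y = x^T (A^*) y. Since this holds for all x, y, we must have A^* = A^T. Therefore
A^* =
[[3, -2],
 [2, -2]].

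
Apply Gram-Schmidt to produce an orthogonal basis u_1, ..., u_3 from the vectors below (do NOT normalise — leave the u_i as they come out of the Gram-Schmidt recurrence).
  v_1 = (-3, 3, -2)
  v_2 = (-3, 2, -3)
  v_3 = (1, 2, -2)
Orthogonal basis:
  u_1 = (-3, 3, -2)
  u_2 = (-3/22, -19/22, -12/11)
  u_3 = (85/43, 51/43, -51/43)

Apply the Gram-Schmidt recurrence
  u_1 = v_1
  u_i = v_i − Σ_{j<i} ((v_i · u_j) / (u_j · u_j)) · u_j.

Step by step this gives:
  u_1 = (-3, 3, -2)
  u_2 = (-3/22, -19/22, -12/11)
  u_3 = (85/43, 51/43, -51/43)

Orthogonality check:
  u_2 · u_1 = 0 (should be 0)
  u_3 · u_1 = 0 (should be 0)
  u_3 · u_2 = 0 (should be 0)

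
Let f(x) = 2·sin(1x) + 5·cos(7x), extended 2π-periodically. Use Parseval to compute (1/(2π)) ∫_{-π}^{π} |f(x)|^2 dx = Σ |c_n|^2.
Σ |c_n|^2 = 29/2

Expand |f|^2 and use orthogonality of {sin(nx), cos(mx)} on [-π, π]:
  ∫_{-π}^{π} sin(nx)^2 dx = π, ∫ cos(mx)^2 dx = π, and cross terms integrate to 0.
So ∫_{-π}^{π} f(x)^2 dx = 2^2 · π + 5^2 · π = (4 + 25)π.
Divide by 2π: (4 + 25)/2 = 29/2.
By Parseval, this equals Σ |c_n|^2.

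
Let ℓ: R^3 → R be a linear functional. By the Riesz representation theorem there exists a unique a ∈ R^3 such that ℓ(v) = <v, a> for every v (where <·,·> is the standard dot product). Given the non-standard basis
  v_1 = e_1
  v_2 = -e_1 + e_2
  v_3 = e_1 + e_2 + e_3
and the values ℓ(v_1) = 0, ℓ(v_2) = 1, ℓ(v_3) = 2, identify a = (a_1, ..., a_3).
a = (0, 1, 1)

Write a = (a_1, ..., a_3) in the standard basis. For each basis vector v_i, ℓ(v_i) = <v_i, a> is a linear equation in the a_j's. Collect the n equations into a matrix system V a = ℓ, where row i of V is v_i (expressed in the standard basis). Since V is invertible (lower-triangular with 1s on the diagonal, up to permutation), solve by back-substitution:
  V =
[[1, 0, 0],
 [-1, 1, 0],
 [1, 1, 1]]
  V a = (0, 1, 2)
Solving gives a = (0, 1, 1).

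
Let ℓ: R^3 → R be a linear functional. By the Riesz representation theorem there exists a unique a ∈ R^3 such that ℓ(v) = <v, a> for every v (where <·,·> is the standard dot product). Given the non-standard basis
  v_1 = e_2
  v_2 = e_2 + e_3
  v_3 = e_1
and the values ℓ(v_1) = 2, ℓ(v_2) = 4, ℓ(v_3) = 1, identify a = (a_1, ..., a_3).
a = (1, 2, 2)

Write a = (a_1, ..., a_3) in the standard basis. For each basis vector v_i, ℓ(v_i) = <v_i, a> is a linear equation in the a_j's. Collect the n equations into a matrix system V a = ℓ, where row i of V is v_i (expressed in the standard basis). Since V is invertible (lower-triangular with 1s on the diagonal, up to permutation), solve by back-substitution:
  V =
[[0, 1, 0],
 [0, 1, 1],
 [1, 0, 0]]
  V a = (2, 4, 1)
Solving gives a = (1, 2, 2).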